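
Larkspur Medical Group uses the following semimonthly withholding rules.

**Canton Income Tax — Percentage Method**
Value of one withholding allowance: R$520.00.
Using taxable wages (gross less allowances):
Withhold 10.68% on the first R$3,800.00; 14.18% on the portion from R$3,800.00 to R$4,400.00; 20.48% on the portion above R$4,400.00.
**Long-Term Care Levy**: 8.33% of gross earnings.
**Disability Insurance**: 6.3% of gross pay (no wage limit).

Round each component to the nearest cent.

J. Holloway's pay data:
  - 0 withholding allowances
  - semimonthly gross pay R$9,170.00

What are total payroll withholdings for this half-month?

R$2,809.39

Canton Income Tax: taxable = R$9,170.00
  R$490.92 + 20.48% × (R$9,170.00 − R$4,400.00) = R$490.92 + 20.48% × R$4,770.00 = R$1,467.82
Long-Term Care Levy: 8.33% × R$9,170.00 = R$763.86
Disability Insurance: 6.3% × R$9,170.00 = R$577.71
Total: R$1,467.82 + R$763.86 + R$577.71 = R$2,809.39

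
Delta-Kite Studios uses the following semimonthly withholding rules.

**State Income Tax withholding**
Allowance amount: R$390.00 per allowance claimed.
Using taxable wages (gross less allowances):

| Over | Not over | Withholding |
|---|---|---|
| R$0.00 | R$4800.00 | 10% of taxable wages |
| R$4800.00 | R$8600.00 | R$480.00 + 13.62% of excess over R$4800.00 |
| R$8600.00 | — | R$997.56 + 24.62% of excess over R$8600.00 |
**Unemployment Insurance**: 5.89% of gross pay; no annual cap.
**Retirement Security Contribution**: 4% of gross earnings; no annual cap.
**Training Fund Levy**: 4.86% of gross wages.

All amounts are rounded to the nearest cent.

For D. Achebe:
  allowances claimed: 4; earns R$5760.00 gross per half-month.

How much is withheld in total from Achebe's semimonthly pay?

State Income Tax: taxable = R$5760.00 − 4×R$390.00 = R$4200.00
  10% × R$4200.00 = R$420.00
Unemployment Insurance: 5.89% × R$5760.00 = R$339.26
Retirement Security Contribution: 4% × R$5760.00 = R$230.40
Training Fund Levy: 4.86% × R$5760.00 = R$279.94
Total: R$420.00 + R$339.26 + R$230.40 + R$279.94 = R$1269.60

R$1269.60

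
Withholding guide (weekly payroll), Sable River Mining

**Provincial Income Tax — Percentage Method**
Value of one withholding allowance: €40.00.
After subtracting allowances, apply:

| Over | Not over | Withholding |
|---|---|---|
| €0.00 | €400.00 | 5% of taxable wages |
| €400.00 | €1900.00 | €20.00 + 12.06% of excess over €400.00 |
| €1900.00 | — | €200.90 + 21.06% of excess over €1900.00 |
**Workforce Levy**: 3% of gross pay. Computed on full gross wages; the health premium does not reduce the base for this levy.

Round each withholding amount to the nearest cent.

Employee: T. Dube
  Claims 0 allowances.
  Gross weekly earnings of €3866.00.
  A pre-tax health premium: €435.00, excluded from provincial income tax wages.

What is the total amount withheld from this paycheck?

Provincial Income Tax: taxable = €3866.00 − €435.00 = €3431.00
  €200.90 + 21.06% × (€3431.00 − €1900.00) = €200.90 + 21.06% × €1531.00 = €523.33
Workforce Levy: 3% × €3866.00 = €115.98
Total: €523.33 + €115.98 = €639.31

€639.31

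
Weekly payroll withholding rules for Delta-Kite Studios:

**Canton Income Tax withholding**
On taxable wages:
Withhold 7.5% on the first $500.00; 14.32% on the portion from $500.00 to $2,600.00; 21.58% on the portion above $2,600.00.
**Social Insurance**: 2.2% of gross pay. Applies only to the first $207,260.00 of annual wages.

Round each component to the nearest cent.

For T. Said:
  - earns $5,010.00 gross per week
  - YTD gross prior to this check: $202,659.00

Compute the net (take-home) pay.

$4,050.48

Canton Income Tax: taxable = $5,010.00
  $338.22 + 21.58% × ($5,010.00 − $2,600.00) = $338.22 + 21.58% × $2,410.00 = $858.30
Social Insurance: cap $207,260.00 − YTD $202,659.00 = $4,601.00 subject; 2.2% × $4,601.00 = $101.22
Total withheld: $858.30 + $101.22 = $959.52
Net pay: $5,010.00 − $959.52 = $4,050.48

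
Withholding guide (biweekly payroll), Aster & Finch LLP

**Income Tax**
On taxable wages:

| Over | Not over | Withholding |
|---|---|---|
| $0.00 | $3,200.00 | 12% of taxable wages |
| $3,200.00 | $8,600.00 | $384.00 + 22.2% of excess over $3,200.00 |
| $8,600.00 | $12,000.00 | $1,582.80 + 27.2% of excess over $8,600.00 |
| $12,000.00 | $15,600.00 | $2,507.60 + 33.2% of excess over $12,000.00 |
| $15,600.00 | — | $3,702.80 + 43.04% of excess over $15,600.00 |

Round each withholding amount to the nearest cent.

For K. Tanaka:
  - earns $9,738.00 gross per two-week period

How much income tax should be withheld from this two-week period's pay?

Income Tax: taxable = $9,738.00
  $1,582.80 + 27.2% × ($9,738.00 − $8,600.00) = $1,582.80 + 27.2% × $1,138.00 = $1,892.34

$1,892.34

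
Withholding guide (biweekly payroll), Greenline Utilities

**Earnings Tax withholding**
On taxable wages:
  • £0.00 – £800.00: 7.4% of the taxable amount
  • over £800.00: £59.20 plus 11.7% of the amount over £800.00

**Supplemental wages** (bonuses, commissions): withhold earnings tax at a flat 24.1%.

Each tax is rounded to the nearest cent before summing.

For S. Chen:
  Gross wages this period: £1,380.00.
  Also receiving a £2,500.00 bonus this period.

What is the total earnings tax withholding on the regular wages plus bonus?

Earnings Tax: taxable = £1,380.00
  £59.20 + 11.7% × (£1,380.00 − £800.00) = £59.20 + 11.7% × £580.00 = £127.06
Supplemental (24.1% flat on bonus): 24.1% × £2,500.00 = £602.50
Total earnings tax: £127.06 + £602.50 = £729.56

£729.56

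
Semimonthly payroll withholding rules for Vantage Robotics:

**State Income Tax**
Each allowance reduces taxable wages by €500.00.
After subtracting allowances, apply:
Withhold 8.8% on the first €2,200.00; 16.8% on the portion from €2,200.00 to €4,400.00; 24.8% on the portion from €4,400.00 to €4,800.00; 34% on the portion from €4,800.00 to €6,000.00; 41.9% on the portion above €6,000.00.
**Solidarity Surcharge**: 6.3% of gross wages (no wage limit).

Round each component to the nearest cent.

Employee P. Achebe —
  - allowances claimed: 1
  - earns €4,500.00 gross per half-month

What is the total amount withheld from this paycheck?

State Income Tax: taxable = €4,500.00 − 1×€500.00 = €4,000.00
  €193.60 + 16.8% × (€4,000.00 − €2,200.00) = €193.60 + 16.8% × €1,800.00 = €496.00
Solidarity Surcharge: 6.3% × €4,500.00 = €283.50
Total: €496.00 + €283.50 = €779.50

€779.50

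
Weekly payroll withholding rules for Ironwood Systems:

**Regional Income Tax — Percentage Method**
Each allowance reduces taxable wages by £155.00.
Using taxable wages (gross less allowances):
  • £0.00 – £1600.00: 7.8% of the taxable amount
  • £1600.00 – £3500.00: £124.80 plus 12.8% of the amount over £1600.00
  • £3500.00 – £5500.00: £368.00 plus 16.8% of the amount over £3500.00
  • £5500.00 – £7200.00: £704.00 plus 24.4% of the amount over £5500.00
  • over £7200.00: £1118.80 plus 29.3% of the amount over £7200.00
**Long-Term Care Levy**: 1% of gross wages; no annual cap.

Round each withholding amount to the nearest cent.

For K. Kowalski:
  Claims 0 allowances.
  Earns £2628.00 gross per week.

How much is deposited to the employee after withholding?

£2345.34

Regional Income Tax: taxable = £2628.00
  £124.80 + 12.8% × (£2628.00 − £1600.00) = £124.80 + 12.8% × £1028.00 = £256.38
Long-Term Care Levy: 1% × £2628.00 = £26.28
Total withheld: £256.38 + £26.28 = £282.66
Net pay: £2628.00 − £282.66 = £2345.34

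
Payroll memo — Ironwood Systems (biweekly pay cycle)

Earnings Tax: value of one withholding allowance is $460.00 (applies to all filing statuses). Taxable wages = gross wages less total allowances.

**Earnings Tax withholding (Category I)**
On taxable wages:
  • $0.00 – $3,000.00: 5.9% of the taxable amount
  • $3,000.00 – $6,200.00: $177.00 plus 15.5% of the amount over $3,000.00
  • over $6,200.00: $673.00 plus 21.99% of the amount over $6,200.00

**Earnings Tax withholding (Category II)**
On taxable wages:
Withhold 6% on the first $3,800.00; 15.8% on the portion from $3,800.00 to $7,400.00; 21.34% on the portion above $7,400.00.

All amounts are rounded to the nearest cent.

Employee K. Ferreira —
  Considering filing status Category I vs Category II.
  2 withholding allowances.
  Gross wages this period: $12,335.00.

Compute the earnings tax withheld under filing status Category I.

$1,819.78

Earnings Tax (Category I): taxable = $12,335.00 − 2×$460.00 = $11,415.00
  $673.00 + 21.99% × ($11,415.00 − $6,200.00) = $673.00 + 21.99% × $5,215.00 = $1,819.78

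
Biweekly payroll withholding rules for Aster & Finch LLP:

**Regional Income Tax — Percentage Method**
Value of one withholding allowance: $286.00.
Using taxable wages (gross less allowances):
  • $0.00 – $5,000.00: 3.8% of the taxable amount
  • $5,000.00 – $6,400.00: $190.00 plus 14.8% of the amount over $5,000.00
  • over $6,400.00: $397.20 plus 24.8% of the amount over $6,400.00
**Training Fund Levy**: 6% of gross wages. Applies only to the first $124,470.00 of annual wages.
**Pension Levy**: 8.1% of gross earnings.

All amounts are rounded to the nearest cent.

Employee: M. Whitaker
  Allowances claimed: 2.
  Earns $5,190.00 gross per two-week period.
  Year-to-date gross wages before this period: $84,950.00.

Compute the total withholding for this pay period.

Regional Income Tax: taxable = $5,190.00 − 2×$286.00 = $4,618.00
  3.8% × $4,618.00 = $175.48
Training Fund Levy: 6% × $5,190.00 = $311.40
Pension Levy: 8.1% × $5,190.00 = $420.39
Total: $175.48 + $311.40 + $420.39 = $907.27

$907.27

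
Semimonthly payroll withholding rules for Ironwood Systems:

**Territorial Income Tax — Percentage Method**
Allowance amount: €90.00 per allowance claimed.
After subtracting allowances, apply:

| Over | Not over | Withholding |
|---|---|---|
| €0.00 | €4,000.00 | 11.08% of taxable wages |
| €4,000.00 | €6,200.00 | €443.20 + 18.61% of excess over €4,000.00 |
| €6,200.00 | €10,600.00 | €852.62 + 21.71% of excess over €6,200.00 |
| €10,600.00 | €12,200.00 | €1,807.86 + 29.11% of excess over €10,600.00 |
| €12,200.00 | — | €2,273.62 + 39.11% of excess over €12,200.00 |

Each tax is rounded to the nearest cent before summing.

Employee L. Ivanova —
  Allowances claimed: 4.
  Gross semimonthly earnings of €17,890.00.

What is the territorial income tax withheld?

€4,358.18

Territorial Income Tax: taxable = €17,890.00 − 4×€90.00 = €17,530.00
  €2,273.62 + 39.11% × (€17,530.00 − €12,200.00) = €2,273.62 + 39.11% × €5,330.00 = €4,358.18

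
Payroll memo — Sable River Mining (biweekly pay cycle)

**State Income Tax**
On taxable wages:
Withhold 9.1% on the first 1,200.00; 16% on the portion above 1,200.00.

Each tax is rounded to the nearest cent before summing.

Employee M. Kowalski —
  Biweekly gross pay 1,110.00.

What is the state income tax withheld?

101.01

State Income Tax: taxable = 1,110.00
  9.1% × 1,110.00 = 101.01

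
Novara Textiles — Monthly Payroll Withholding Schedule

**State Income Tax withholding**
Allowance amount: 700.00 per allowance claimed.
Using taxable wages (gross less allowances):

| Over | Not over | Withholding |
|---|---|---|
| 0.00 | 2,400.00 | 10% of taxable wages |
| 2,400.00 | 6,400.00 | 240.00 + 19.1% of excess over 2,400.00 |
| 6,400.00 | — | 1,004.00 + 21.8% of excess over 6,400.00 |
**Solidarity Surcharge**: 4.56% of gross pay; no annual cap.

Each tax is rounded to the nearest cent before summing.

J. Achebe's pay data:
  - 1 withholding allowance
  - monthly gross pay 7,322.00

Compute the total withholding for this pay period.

1,386.28

State Income Tax: taxable = 7,322.00 − 1×700.00 = 6,622.00
  1,004.00 + 21.8% × (6,622.00 − 6,400.00) = 1,004.00 + 21.8% × 222.00 = 1,052.40
Solidarity Surcharge: 4.56% × 7,322.00 = 333.88
Total: 1,052.40 + 333.88 = 1,386.28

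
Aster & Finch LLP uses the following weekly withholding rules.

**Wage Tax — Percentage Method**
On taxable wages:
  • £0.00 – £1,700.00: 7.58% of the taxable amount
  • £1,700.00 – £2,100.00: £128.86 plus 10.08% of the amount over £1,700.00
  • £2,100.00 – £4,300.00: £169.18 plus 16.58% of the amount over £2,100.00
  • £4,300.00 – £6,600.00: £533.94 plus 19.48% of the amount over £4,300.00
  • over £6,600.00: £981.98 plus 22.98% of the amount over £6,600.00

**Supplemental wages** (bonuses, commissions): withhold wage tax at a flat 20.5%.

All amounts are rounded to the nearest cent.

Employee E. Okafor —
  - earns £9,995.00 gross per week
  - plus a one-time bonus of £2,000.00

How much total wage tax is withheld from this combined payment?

£2,172.15

Wage Tax: taxable = £9,995.00
  £981.98 + 22.98% × (£9,995.00 − £6,600.00) = £981.98 + 22.98% × £3,395.00 = £1,762.15
Supplemental (20.5% flat on bonus): 20.5% × £2,000.00 = £410.00
Total wage tax: £1,762.15 + £410.00 = £2,172.15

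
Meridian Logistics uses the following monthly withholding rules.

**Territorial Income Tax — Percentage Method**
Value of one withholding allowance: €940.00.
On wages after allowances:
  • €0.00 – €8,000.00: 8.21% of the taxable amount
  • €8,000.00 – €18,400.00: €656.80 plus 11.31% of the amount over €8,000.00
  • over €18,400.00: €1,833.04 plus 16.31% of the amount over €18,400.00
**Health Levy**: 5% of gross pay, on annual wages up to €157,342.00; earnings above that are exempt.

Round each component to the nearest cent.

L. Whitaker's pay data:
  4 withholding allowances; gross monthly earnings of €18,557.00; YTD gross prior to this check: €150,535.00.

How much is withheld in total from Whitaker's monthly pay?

Territorial Income Tax: taxable = €18,557.00 − 4×€940.00 = €14,797.00
  €656.80 + 11.31% × (€14,797.00 − €8,000.00) = €656.80 + 11.31% × €6,797.00 = €1,425.54
Health Levy: cap €157,342.00 − YTD €150,535.00 = €6,807.00 subject; 5% × €6,807.00 = €340.35
Total: €1,425.54 + €340.35 = €1,765.89

€1,765.89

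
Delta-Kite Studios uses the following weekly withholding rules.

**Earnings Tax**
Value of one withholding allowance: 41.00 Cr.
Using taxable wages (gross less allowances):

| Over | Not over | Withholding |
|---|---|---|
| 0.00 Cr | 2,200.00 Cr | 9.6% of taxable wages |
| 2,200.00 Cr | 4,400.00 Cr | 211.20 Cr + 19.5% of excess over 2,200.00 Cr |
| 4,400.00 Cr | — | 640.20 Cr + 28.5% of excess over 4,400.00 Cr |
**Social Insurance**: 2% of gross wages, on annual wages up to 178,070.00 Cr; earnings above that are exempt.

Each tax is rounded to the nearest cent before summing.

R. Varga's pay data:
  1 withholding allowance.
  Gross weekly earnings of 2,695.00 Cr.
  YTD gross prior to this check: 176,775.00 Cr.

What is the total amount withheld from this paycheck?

325.63 Cr

Earnings Tax: taxable = 2,695.00 Cr − 1×41.00 Cr = 2,654.00 Cr
  211.20 Cr + 19.5% × (2,654.00 Cr − 2,200.00 Cr) = 211.20 Cr + 19.5% × 454.00 Cr = 299.73 Cr
Social Insurance: cap 178,070.00 Cr − YTD 176,775.00 Cr = 1,295.00 Cr subject; 2% × 1,295.00 Cr = 25.90 Cr
Total: 299.73 Cr + 25.90 Cr = 325.63 Cr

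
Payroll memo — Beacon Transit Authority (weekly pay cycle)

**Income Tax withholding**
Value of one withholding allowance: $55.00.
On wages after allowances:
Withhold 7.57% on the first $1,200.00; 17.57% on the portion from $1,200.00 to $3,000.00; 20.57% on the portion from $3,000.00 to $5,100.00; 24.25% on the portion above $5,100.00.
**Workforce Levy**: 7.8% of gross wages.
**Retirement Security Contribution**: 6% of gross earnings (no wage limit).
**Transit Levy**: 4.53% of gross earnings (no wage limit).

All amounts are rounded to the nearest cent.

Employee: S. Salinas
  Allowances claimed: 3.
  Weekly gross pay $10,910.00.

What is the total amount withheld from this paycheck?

$4,207.78

Income Tax: taxable = $10,910.00 − 3×$55.00 = $10,745.00
  $839.07 + 24.25% × ($10,745.00 − $5,100.00) = $839.07 + 24.25% × $5,645.00 = $2,207.98
Workforce Levy: 7.8% × $10,910.00 = $850.98
Retirement Security Contribution: 6% × $10,910.00 = $654.60
Transit Levy: 4.53% × $10,910.00 = $494.22
Total: $2,207.98 + $850.98 + $654.60 + $494.22 = $4,207.78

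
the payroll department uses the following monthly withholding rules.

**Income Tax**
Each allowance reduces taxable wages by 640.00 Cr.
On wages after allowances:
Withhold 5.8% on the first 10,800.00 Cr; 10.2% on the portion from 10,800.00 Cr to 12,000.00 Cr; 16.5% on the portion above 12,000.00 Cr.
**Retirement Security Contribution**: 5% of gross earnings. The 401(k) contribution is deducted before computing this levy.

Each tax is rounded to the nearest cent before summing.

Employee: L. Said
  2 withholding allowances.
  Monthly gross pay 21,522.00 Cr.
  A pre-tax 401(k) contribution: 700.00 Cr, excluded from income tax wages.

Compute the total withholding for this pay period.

3,034.33 Cr

Income Tax: taxable = 21,522.00 Cr − 700.00 Cr − 2×640.00 Cr = 19,542.00 Cr
  748.80 Cr + 16.5% × (19,542.00 Cr − 12,000.00 Cr) = 748.80 Cr + 16.5% × 7,542.00 Cr = 1,993.23 Cr
Retirement Security Contribution: 5% × 20,822.00 Cr = 1,041.10 Cr
Total: 1,993.23 Cr + 1,041.10 Cr = 3,034.33 Cr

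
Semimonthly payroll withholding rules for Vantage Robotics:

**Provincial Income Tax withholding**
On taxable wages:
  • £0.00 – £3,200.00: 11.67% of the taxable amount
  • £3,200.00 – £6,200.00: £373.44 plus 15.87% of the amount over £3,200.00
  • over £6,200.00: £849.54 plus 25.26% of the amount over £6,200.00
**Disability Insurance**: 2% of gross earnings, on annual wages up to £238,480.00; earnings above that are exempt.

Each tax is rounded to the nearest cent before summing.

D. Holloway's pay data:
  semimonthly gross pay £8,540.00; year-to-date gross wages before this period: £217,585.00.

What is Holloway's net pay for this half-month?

£6,928.58

Provincial Income Tax: taxable = £8,540.00
  £849.54 + 25.26% × (£8,540.00 − £6,200.00) = £849.54 + 25.26% × £2,340.00 = £1,440.62
Disability Insurance: 2% × £8,540.00 = £170.80
Total withheld: £1,440.62 + £170.80 = £1,611.42
Net pay: £8,540.00 − £1,611.42 = £6,928.58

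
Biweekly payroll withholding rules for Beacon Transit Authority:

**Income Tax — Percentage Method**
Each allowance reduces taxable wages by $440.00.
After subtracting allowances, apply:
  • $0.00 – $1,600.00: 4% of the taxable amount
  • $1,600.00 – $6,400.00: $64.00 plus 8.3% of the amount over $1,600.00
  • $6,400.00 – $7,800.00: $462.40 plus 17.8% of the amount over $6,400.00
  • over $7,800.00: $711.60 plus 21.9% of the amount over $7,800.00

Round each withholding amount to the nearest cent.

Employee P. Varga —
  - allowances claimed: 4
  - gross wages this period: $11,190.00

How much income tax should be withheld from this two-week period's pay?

Income Tax: taxable = $11,190.00 − 4×$440.00 = $9,430.00
  $711.60 + 21.9% × ($9,430.00 − $7,800.00) = $711.60 + 21.9% × $1,630.00 = $1,068.57

$1,068.57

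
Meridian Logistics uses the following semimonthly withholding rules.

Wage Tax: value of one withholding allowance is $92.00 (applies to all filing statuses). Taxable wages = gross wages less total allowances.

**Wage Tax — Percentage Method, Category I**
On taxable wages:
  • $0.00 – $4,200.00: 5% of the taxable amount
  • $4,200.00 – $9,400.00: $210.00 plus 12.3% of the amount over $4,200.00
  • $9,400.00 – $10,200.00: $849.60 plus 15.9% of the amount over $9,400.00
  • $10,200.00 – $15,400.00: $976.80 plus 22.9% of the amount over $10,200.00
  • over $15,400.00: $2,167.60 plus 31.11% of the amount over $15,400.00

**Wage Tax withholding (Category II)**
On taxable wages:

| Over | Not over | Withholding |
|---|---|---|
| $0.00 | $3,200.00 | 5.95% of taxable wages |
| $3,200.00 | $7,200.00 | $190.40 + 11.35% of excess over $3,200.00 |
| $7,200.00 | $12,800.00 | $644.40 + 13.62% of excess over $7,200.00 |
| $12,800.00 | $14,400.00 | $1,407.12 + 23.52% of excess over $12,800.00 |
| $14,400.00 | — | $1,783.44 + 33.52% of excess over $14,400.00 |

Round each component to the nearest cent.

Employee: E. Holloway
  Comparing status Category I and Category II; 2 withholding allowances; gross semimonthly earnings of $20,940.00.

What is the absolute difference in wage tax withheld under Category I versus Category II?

Wage Tax (Category I): taxable = $20,940.00 − 2×$92.00 = $20,756.00
  $2,167.60 + 31.11% × ($20,756.00 − $15,400.00) = $2,167.60 + 31.11% × $5,356.00 = $3,833.85
Wage Tax (Category II): taxable = $20,940.00 − 2×$92.00 = $20,756.00
  $1,783.44 + 33.52% × ($20,756.00 − $14,400.00) = $1,783.44 + 33.52% × $6,356.00 = $3,913.97
Difference: |$3,833.85 − $3,913.97| = $80.12 (higher under Category II)

$80.12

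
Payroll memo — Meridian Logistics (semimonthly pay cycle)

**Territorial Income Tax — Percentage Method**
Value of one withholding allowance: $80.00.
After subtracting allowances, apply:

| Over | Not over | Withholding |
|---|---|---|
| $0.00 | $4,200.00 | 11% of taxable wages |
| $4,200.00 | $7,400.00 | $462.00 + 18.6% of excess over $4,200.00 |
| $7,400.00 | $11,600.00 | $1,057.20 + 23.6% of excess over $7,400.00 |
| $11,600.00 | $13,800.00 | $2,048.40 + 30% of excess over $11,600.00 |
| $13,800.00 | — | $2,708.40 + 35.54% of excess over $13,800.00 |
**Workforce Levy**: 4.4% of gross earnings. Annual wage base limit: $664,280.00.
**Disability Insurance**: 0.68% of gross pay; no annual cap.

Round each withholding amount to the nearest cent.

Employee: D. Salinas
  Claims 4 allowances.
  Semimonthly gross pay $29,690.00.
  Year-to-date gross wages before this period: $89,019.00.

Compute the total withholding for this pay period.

$9,750.23

Territorial Income Tax: taxable = $29,690.00 − 4×$80.00 = $29,370.00
  $2,708.40 + 35.54% × ($29,370.00 − $13,800.00) = $2,708.40 + 35.54% × $15,570.00 = $8,241.98
Workforce Levy: 4.4% × $29,690.00 = $1,306.36
Disability Insurance: 0.68% × $29,690.00 = $201.89
Total: $8,241.98 + $1,306.36 + $201.89 = $9,750.23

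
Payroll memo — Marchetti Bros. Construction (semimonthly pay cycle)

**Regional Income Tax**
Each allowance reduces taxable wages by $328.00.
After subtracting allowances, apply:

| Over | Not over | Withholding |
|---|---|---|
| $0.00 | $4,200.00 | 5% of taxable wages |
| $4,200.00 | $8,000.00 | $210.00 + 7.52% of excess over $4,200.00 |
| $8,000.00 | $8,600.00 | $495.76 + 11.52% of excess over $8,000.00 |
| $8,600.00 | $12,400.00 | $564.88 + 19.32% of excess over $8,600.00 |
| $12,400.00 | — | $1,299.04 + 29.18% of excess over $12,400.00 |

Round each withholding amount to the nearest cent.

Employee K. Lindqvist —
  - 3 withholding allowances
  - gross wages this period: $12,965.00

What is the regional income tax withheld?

$1,218.09

Regional Income Tax: taxable = $12,965.00 − 3×$328.00 = $11,981.00
  $564.88 + 19.32% × ($11,981.00 − $8,600.00) = $564.88 + 19.32% × $3,381.00 = $1,218.09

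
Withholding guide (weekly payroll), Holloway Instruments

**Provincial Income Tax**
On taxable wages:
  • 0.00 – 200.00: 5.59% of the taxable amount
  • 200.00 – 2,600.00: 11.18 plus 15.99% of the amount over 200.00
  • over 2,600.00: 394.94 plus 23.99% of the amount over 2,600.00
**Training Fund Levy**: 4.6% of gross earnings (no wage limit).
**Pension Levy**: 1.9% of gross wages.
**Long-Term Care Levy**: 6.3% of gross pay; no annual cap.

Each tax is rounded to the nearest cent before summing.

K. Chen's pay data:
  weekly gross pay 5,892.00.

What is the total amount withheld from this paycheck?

Provincial Income Tax: taxable = 5,892.00
  394.94 + 23.99% × (5,892.00 − 2,600.00) = 394.94 + 23.99% × 3,292.00 = 1,184.69
Training Fund Levy: 4.6% × 5,892.00 = 271.03
Pension Levy: 1.9% × 5,892.00 = 111.95
Long-Term Care Levy: 6.3% × 5,892.00 = 371.20
Total: 1,184.69 + 271.03 + 111.95 + 371.20 = 1,938.87

1,938.87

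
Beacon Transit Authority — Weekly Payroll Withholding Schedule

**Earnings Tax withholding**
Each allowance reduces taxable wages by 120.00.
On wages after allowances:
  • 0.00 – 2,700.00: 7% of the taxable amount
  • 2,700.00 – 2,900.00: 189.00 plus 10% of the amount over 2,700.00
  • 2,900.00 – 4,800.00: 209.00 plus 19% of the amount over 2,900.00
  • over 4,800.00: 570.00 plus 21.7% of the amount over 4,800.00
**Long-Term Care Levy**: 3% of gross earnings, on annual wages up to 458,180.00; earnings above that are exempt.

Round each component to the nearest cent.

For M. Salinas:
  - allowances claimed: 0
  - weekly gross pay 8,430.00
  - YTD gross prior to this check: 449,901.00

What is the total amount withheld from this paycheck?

Earnings Tax: taxable = 8,430.00
  570.00 + 21.7% × (8,430.00 − 4,800.00) = 570.00 + 21.7% × 3,630.00 = 1,357.71
Long-Term Care Levy: cap 458,180.00 − YTD 449,901.00 = 8,279.00 subject; 3% × 8,279.00 = 248.37
Total: 1,357.71 + 248.37 = 1,606.08

1,606.08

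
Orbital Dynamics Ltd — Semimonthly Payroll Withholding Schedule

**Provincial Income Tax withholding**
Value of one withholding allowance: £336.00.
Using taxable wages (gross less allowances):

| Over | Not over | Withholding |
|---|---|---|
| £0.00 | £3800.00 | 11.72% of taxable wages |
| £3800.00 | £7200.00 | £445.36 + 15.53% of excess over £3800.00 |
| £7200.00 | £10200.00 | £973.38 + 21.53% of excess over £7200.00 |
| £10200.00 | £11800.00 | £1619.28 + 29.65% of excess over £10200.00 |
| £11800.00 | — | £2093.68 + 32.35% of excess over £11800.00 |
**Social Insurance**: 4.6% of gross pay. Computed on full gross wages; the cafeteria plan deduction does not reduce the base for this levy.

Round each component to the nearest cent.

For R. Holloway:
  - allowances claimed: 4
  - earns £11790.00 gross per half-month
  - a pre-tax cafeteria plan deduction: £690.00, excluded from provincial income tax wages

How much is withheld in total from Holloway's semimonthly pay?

£2066.03

Provincial Income Tax: taxable = £11790.00 − £690.00 − 4×£336.00 = £9756.00
  £973.38 + 21.53% × (£9756.00 − £7200.00) = £973.38 + 21.53% × £2556.00 = £1523.69
Social Insurance: 4.6% × £11790.00 = £542.34
Total: £1523.69 + £542.34 = £2066.03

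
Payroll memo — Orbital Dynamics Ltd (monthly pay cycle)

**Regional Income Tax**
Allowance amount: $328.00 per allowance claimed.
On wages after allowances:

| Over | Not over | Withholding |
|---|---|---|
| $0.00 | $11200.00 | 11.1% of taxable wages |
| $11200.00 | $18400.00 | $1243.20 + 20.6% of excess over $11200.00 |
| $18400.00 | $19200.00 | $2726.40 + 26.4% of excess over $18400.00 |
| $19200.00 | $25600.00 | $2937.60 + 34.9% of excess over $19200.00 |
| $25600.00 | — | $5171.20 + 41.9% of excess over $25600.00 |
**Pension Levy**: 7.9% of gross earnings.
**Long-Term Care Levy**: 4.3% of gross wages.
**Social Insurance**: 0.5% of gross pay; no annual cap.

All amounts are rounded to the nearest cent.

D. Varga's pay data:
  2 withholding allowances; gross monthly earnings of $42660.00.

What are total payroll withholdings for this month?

Regional Income Tax: taxable = $42660.00 − 2×$328.00 = $42004.00
  $5171.20 + 41.9% × ($42004.00 − $25600.00) = $5171.20 + 41.9% × $16404.00 = $12044.48
Pension Levy: 7.9% × $42660.00 = $3370.14
Long-Term Care Levy: 4.3% × $42660.00 = $1834.38
Social Insurance: 0.5% × $42660.00 = $213.30
Total: $12044.48 + $3370.14 + $1834.38 + $213.30 = $17462.30

$17462.30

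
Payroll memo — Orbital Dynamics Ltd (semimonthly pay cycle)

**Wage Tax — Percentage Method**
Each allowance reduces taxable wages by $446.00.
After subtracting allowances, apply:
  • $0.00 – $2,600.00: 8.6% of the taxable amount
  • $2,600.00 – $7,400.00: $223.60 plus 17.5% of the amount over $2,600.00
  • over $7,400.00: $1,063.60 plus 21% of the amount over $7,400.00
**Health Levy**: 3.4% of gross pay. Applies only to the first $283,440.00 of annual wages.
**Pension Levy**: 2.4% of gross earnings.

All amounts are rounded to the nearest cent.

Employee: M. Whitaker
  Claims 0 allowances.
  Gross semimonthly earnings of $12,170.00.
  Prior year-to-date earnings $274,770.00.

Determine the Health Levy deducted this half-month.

$294.78

Health Levy: cap $283,440.00 − YTD $274,770.00 = $8,670.00 subject; 3.4% × $8,670.00 = $294.78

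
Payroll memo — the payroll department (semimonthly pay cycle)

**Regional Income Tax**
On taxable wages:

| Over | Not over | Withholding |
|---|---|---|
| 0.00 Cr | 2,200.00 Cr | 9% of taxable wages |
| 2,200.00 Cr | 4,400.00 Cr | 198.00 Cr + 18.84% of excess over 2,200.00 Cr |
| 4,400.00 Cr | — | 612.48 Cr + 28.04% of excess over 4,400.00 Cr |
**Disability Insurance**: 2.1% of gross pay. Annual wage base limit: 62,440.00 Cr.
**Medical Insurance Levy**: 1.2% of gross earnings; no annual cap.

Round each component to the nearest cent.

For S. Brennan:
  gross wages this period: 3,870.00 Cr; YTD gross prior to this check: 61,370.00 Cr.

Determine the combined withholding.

581.54 Cr

Regional Income Tax: taxable = 3,870.00 Cr
  198.00 Cr + 18.84% × (3,870.00 Cr − 2,200.00 Cr) = 198.00 Cr + 18.84% × 1,670.00 Cr = 512.63 Cr
Disability Insurance: cap 62,440.00 Cr − YTD 61,370.00 Cr = 1,070.00 Cr subject; 2.1% × 1,070.00 Cr = 22.47 Cr
Medical Insurance Levy: 1.2% × 3,870.00 Cr = 46.44 Cr
Total: 512.63 Cr + 22.47 Cr + 46.44 Cr = 581.54 Cr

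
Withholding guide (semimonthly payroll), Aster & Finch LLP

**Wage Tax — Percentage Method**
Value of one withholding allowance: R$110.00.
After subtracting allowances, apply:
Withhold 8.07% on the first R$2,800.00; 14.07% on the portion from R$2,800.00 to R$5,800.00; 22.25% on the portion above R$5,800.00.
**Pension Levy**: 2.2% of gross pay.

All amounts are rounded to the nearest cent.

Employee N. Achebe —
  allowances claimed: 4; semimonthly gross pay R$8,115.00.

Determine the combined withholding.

R$1,243.78

Wage Tax: taxable = R$8,115.00 − 4×R$110.00 = R$7,675.00
  R$648.06 + 22.25% × (R$7,675.00 − R$5,800.00) = R$648.06 + 22.25% × R$1,875.00 = R$1,065.25
Pension Levy: 2.2% × R$8,115.00 = R$178.53
Total: R$1,065.25 + R$178.53 = R$1,243.78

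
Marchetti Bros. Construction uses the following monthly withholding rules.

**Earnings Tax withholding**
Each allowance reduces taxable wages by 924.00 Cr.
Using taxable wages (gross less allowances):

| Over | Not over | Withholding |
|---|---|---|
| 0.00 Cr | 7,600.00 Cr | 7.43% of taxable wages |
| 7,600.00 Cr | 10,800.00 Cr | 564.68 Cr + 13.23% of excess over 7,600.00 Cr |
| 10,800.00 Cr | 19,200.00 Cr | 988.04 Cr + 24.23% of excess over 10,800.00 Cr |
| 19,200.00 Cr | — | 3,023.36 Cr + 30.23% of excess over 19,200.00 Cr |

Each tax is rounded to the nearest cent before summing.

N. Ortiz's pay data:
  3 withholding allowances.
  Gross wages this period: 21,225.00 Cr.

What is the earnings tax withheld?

2,842.36 Cr

Earnings Tax: taxable = 21,225.00 Cr − 3×924.00 Cr = 18,453.00 Cr
  988.04 Cr + 24.23% × (18,453.00 Cr − 10,800.00 Cr) = 988.04 Cr + 24.23% × 7,653.00 Cr = 2,842.36 Cr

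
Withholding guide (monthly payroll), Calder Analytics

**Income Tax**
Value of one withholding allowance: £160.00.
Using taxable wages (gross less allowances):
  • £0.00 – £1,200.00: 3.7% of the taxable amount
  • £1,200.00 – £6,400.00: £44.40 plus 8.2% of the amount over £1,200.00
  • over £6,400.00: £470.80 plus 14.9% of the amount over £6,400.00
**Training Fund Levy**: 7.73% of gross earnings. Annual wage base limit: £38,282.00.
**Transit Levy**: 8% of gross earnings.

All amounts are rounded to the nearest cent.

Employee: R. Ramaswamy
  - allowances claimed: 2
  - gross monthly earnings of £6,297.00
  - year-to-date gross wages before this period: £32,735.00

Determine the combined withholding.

£1,368.65

Income Tax: taxable = £6,297.00 − 2×£160.00 = £5,977.00
  £44.40 + 8.2% × (£5,977.00 − £1,200.00) = £44.40 + 8.2% × £4,777.00 = £436.11
Training Fund Levy: cap £38,282.00 − YTD £32,735.00 = £5,547.00 subject; 7.73% × £5,547.00 = £428.78
Transit Levy: 8% × £6,297.00 = £503.76
Total: £436.11 + £428.78 + £503.76 = £1,368.65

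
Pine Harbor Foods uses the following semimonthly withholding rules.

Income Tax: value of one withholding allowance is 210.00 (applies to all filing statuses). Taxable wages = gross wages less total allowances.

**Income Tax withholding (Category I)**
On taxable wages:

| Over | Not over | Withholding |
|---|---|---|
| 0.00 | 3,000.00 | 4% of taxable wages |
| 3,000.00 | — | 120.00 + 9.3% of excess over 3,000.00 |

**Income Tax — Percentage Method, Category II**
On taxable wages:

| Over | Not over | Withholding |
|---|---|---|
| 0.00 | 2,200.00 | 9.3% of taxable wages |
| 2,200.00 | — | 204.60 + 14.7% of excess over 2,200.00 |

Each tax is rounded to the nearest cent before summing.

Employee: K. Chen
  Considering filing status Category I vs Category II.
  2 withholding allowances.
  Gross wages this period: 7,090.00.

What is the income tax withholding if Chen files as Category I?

461.31

Income Tax (Category I): taxable = 7,090.00 − 2×210.00 = 6,670.00
  120.00 + 9.3% × (6,670.00 − 3,000.00) = 120.00 + 9.3% × 3,670.00 = 461.31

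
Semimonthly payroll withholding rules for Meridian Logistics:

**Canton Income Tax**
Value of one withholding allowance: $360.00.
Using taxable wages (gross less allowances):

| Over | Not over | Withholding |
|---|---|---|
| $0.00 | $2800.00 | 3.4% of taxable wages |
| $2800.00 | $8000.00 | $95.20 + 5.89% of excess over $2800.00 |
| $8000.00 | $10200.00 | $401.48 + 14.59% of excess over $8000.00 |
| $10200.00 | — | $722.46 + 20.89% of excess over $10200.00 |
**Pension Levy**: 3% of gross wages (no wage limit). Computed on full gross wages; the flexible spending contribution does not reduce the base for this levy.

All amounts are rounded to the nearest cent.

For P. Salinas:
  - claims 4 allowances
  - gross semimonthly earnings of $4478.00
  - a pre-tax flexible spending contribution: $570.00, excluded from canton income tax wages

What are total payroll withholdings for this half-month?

$218.25

Canton Income Tax: taxable = $4478.00 − $570.00 − 4×$360.00 = $2468.00
  3.4% × $2468.00 = $83.91
Pension Levy: 3% × $4478.00 = $134.34
Total: $83.91 + $134.34 = $218.25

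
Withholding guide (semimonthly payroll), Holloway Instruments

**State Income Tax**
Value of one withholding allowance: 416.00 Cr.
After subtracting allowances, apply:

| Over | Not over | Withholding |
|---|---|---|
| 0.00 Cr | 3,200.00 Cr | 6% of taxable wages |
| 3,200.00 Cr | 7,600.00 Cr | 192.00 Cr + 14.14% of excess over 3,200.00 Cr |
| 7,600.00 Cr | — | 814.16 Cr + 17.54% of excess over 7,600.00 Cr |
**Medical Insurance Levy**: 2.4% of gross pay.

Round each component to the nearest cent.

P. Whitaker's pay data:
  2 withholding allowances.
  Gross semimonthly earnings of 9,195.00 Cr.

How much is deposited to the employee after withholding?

State Income Tax: taxable = 9,195.00 Cr − 2×416.00 Cr = 8,363.00 Cr
  814.16 Cr + 17.54% × (8,363.00 Cr − 7,600.00 Cr) = 814.16 Cr + 17.54% × 763.00 Cr = 947.99 Cr
Medical Insurance Levy: 2.4% × 9,195.00 Cr = 220.68 Cr
Total withheld: 947.99 Cr + 220.68 Cr = 1,168.67 Cr
Net pay: 9,195.00 Cr − 1,168.67 Cr = 8,026.33 Cr

8,026.33 Cr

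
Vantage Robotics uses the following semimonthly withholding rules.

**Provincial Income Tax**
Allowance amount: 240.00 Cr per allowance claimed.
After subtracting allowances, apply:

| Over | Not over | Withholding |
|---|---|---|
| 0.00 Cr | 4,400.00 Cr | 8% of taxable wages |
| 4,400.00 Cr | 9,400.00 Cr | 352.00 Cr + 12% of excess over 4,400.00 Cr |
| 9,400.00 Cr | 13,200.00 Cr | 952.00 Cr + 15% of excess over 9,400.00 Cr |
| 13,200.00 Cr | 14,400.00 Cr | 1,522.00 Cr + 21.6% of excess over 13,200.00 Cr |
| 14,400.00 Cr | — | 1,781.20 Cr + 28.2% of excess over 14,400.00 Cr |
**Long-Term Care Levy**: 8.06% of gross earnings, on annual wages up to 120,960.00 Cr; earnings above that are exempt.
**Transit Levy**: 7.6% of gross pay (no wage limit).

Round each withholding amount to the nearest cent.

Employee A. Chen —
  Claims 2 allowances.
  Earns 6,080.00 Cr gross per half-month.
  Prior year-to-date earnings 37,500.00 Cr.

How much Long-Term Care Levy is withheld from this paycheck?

Long-Term Care Levy: 8.06% × 6,080.00 Cr = 490.05 Cr

490.05 Cr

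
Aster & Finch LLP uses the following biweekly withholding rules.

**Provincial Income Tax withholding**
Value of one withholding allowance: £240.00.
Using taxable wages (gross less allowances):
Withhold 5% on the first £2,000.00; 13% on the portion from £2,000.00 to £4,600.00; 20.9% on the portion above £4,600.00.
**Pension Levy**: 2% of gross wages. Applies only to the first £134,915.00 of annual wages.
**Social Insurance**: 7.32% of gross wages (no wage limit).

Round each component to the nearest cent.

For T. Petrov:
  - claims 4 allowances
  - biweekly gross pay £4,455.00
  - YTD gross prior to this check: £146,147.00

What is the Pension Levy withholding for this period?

£0.00

Pension Levy: YTD £146,147.00 ≥ cap £134,915.00 → £0.00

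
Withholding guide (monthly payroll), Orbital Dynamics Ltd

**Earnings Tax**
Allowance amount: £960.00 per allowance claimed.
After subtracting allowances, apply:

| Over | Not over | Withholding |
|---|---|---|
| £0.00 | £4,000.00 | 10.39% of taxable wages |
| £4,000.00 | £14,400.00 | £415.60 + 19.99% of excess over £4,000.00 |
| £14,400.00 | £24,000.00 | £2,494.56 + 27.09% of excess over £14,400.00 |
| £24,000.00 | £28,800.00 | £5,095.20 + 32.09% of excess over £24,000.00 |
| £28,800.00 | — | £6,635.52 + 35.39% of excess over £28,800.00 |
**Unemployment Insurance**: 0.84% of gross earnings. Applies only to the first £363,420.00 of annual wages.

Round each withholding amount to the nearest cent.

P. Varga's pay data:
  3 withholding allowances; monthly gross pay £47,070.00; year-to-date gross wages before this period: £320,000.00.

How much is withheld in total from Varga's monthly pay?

£12,446.77

Earnings Tax: taxable = £47,070.00 − 3×£960.00 = £44,190.00
  £6,635.52 + 35.39% × (£44,190.00 − £28,800.00) = £6,635.52 + 35.39% × £15,390.00 = £12,082.04
Unemployment Insurance: cap £363,420.00 − YTD £320,000.00 = £43,420.00 subject; 0.84% × £43,420.00 = £364.73
Total: £12,082.04 + £364.73 = £12,446.77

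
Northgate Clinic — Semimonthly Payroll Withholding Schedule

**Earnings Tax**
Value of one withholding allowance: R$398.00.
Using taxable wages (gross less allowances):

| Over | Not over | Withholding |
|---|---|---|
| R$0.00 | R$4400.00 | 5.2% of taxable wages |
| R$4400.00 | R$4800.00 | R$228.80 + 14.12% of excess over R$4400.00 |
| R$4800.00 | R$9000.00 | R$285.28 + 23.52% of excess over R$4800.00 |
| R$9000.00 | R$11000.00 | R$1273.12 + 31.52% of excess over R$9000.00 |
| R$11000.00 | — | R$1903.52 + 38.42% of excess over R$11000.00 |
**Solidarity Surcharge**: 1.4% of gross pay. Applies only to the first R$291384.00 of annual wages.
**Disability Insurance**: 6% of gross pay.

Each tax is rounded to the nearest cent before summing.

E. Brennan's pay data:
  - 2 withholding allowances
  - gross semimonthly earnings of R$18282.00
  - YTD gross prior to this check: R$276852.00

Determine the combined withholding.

R$5695.81

Earnings Tax: taxable = R$18282.00 − 2×R$398.00 = R$17486.00
  R$1903.52 + 38.42% × (R$17486.00 − R$11000.00) = R$1903.52 + 38.42% × R$6486.00 = R$4395.44
Solidarity Surcharge: cap R$291384.00 − YTD R$276852.00 = R$14532.00 subject; 1.4% × R$14532.00 = R$203.45
Disability Insurance: 6% × R$18282.00 = R$1096.92
Total: R$4395.44 + R$203.45 + R$1096.92 = R$5695.81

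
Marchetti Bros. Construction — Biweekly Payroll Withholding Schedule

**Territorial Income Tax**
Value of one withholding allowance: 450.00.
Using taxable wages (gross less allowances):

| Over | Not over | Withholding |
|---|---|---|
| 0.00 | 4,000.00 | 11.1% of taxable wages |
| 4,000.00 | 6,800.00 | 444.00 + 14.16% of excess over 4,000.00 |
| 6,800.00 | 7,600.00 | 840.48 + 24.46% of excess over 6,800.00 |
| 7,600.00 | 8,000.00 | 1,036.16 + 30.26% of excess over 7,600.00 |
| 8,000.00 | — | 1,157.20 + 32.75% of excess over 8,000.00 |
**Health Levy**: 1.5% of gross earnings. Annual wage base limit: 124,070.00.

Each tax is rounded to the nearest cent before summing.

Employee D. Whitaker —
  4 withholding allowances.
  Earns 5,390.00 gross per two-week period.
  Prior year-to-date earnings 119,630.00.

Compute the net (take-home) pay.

Territorial Income Tax: taxable = 5,390.00 − 4×450.00 = 3,590.00
  11.1% × 3,590.00 = 398.49
Health Levy: cap 124,070.00 − YTD 119,630.00 = 4,440.00 subject; 1.5% × 4,440.00 = 66.60
Total withheld: 398.49 + 66.60 = 465.09
Net pay: 5,390.00 − 465.09 = 4,924.91

4,924.91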